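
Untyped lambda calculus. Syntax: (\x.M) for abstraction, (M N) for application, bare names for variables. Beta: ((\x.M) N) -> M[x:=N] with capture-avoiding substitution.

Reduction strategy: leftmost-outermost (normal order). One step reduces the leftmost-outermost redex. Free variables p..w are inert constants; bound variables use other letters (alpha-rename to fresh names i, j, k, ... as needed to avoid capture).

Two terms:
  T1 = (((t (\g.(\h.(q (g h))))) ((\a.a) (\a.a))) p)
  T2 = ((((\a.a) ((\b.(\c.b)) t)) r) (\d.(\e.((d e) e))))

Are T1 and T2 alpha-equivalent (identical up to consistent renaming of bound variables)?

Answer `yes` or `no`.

Answer: no

Derivation:
Term 1: (((t (\g.(\h.(q (g h))))) ((\a.a) (\a.a))) p)
Term 2: ((((\a.a) ((\b.(\c.b)) t)) r) (\d.(\e.((d e) e))))
Alpha-equivalence: compare structure up to binder renaming.
Result: False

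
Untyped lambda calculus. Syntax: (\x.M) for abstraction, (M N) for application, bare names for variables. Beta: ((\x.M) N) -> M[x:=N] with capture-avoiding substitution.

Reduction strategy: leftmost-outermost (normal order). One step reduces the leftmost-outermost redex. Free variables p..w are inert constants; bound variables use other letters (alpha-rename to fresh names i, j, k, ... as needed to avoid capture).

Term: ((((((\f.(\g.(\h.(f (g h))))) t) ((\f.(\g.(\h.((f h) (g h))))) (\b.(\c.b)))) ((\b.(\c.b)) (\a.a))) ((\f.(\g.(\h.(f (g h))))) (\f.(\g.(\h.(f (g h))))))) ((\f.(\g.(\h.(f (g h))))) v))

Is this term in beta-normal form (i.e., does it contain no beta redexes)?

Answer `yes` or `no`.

Answer: no

Derivation:
Term: ((((((\f.(\g.(\h.(f (g h))))) t) ((\f.(\g.(\h.((f h) (g h))))) (\b.(\c.b)))) ((\b.(\c.b)) (\a.a))) ((\f.(\g.(\h.(f (g h))))) (\f.(\g.(\h.(f (g h))))))) ((\f.(\g.(\h.(f (g h))))) v))
Found 5 beta redex(es).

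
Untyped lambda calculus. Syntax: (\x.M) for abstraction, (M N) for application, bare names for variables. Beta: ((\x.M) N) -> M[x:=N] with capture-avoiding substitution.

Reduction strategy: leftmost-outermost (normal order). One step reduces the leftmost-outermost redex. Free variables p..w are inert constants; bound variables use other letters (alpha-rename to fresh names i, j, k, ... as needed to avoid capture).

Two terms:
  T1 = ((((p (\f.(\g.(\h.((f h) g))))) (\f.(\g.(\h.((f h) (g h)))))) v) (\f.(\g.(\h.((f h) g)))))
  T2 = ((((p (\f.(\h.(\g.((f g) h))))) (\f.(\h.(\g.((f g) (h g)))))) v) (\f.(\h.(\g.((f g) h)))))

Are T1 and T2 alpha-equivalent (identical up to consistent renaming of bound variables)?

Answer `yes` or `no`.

Term 1: ((((p (\f.(\g.(\h.((f h) g))))) (\f.(\g.(\h.((f h) (g h)))))) v) (\f.(\g.(\h.((f h) g)))))
Term 2: ((((p (\f.(\h.(\g.((f g) h))))) (\f.(\h.(\g.((f g) (h g)))))) v) (\f.(\h.(\g.((f g) h)))))
Alpha-equivalence: compare structure up to binder renaming.
Result: True

Answer: yes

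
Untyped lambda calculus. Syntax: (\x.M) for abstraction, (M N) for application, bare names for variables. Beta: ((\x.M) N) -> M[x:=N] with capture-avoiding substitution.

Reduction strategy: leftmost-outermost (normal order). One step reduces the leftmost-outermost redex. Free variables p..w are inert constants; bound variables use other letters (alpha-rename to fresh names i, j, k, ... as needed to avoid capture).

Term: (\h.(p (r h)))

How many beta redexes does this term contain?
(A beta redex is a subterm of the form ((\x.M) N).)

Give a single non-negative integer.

Term: (\h.(p (r h)))
  (no redexes)
Total redexes: 0

Answer: 0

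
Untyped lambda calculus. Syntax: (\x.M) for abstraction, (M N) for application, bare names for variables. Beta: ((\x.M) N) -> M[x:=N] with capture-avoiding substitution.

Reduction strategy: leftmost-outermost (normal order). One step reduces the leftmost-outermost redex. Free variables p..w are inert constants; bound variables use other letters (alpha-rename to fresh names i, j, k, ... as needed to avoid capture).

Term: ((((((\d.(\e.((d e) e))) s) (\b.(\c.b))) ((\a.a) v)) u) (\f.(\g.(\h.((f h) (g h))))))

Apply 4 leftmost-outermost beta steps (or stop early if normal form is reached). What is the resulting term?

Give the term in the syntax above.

Answer: (((((s (\b.(\c.b))) (\b.(\c.b))) v) u) (\f.(\g.(\h.((f h) (g h))))))

Derivation:
Step 0: ((((((\d.(\e.((d e) e))) s) (\b.(\c.b))) ((\a.a) v)) u) (\f.(\g.(\h.((f h) (g h))))))
Step 1: (((((\e.((s e) e)) (\b.(\c.b))) ((\a.a) v)) u) (\f.(\g.(\h.((f h) (g h))))))
Step 2: (((((s (\b.(\c.b))) (\b.(\c.b))) ((\a.a) v)) u) (\f.(\g.(\h.((f h) (g h))))))
Step 3: (((((s (\b.(\c.b))) (\b.(\c.b))) v) u) (\f.(\g.(\h.((f h) (g h))))))
Step 4: (normal form reached)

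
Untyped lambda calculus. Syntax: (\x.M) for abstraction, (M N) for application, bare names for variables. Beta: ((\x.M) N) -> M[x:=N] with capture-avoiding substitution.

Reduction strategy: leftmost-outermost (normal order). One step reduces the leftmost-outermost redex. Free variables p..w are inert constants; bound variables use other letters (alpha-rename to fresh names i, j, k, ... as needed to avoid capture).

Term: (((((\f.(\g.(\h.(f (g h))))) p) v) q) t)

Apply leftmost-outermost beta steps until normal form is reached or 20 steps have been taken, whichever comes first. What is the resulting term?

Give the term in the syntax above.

Step 0: (((((\f.(\g.(\h.(f (g h))))) p) v) q) t)
Step 1: ((((\g.(\h.(p (g h)))) v) q) t)
Step 2: (((\h.(p (v h))) q) t)
Step 3: ((p (v q)) t)

Answer: ((p (v q)) t)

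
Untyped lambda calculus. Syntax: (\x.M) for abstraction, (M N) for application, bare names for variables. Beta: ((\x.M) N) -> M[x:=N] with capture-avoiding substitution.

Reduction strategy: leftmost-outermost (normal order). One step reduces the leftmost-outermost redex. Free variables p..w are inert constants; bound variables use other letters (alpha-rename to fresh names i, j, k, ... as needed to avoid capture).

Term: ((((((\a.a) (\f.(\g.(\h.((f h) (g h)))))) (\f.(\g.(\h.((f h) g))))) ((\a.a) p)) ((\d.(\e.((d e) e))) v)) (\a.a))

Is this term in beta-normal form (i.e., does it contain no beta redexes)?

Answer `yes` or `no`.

Answer: no

Derivation:
Term: ((((((\a.a) (\f.(\g.(\h.((f h) (g h)))))) (\f.(\g.(\h.((f h) g))))) ((\a.a) p)) ((\d.(\e.((d e) e))) v)) (\a.a))
Found 3 beta redex(es).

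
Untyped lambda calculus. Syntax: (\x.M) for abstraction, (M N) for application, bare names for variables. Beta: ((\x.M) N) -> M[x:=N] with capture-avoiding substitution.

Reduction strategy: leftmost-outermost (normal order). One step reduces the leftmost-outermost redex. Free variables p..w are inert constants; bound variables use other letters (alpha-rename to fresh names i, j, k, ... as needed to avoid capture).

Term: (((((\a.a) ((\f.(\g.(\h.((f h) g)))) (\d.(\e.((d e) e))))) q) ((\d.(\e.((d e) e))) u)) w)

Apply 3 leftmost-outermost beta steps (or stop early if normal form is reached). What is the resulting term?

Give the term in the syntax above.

Answer: (((\h.(((\d.(\e.((d e) e))) h) q)) ((\d.(\e.((d e) e))) u)) w)

Derivation:
Step 0: (((((\a.a) ((\f.(\g.(\h.((f h) g)))) (\d.(\e.((d e) e))))) q) ((\d.(\e.((d e) e))) u)) w)
Step 1: (((((\f.(\g.(\h.((f h) g)))) (\d.(\e.((d e) e)))) q) ((\d.(\e.((d e) e))) u)) w)
Step 2: ((((\g.(\h.(((\d.(\e.((d e) e))) h) g))) q) ((\d.(\e.((d e) e))) u)) w)
Step 3: (((\h.(((\d.(\e.((d e) e))) h) q)) ((\d.(\e.((d e) e))) u)) w)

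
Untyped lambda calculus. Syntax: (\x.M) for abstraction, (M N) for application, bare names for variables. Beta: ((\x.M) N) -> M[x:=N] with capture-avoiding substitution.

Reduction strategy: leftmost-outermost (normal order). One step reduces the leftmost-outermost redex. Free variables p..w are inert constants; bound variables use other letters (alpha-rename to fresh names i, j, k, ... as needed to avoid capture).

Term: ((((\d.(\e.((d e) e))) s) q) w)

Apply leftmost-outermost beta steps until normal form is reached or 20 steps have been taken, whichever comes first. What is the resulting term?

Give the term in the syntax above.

Answer: (((s q) q) w)

Derivation:
Step 0: ((((\d.(\e.((d e) e))) s) q) w)
Step 1: (((\e.((s e) e)) q) w)
Step 2: (((s q) q) w)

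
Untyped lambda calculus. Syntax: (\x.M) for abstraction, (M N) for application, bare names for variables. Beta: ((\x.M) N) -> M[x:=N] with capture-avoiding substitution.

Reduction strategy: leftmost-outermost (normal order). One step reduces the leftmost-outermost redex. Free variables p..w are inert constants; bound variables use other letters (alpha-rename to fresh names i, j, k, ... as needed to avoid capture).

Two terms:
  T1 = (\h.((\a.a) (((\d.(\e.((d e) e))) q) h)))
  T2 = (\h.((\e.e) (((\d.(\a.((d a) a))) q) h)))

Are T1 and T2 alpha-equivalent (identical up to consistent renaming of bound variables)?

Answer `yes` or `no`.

Term 1: (\h.((\a.a) (((\d.(\e.((d e) e))) q) h)))
Term 2: (\h.((\e.e) (((\d.(\a.((d a) a))) q) h)))
Alpha-equivalence: compare structure up to binder renaming.
Result: True

Answer: yes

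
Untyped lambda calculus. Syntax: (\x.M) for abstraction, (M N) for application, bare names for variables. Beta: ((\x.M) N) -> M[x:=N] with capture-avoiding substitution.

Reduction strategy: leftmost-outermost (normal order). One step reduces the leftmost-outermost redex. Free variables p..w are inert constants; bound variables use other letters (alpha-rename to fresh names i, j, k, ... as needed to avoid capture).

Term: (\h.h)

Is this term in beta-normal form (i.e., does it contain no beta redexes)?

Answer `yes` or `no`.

Answer: yes

Derivation:
Term: (\h.h)
No beta redexes found.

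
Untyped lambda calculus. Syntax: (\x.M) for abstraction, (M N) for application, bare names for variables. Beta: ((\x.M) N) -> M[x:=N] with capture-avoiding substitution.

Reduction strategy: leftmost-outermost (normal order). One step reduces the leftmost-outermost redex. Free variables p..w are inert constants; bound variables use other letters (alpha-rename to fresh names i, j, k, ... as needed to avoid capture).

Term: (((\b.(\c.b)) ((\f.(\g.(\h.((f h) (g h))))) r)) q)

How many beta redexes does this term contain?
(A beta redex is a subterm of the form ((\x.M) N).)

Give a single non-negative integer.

Answer: 2

Derivation:
Term: (((\b.(\c.b)) ((\f.(\g.(\h.((f h) (g h))))) r)) q)
  Redex: ((\b.(\c.b)) ((\f.(\g.(\h.((f h) (g h))))) r))
  Redex: ((\f.(\g.(\h.((f h) (g h))))) r)
Total redexes: 2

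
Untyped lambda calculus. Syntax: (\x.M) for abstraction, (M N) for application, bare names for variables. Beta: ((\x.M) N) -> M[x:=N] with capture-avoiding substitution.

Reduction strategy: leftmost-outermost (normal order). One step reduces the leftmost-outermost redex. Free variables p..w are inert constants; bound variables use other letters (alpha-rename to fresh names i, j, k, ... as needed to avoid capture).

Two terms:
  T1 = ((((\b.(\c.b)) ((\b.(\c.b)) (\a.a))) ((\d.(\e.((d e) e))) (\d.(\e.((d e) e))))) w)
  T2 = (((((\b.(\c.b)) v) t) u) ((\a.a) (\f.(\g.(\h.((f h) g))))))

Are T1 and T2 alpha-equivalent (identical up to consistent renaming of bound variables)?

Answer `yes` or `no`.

Answer: no

Derivation:
Term 1: ((((\b.(\c.b)) ((\b.(\c.b)) (\a.a))) ((\d.(\e.((d e) e))) (\d.(\e.((d e) e))))) w)
Term 2: (((((\b.(\c.b)) v) t) u) ((\a.a) (\f.(\g.(\h.((f h) g))))))
Alpha-equivalence: compare structure up to binder renaming.
Result: False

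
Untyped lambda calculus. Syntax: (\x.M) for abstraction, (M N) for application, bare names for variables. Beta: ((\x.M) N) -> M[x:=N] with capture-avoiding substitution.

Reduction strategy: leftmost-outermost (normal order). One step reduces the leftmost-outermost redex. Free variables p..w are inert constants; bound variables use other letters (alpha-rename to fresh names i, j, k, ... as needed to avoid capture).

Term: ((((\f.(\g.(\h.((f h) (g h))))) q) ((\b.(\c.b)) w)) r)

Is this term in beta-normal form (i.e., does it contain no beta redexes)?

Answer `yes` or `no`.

Term: ((((\f.(\g.(\h.((f h) (g h))))) q) ((\b.(\c.b)) w)) r)
Found 2 beta redex(es).

Answer: no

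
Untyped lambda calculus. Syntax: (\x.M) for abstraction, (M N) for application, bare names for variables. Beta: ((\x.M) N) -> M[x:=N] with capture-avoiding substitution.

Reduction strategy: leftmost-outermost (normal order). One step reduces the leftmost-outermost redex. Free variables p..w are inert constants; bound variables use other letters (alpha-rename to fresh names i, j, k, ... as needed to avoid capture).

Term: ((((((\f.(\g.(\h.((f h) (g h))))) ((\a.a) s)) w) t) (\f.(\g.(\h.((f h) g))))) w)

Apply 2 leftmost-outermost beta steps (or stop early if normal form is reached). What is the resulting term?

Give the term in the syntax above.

Answer: ((((\h.((((\a.a) s) h) (w h))) t) (\f.(\g.(\h.((f h) g))))) w)

Derivation:
Step 0: ((((((\f.(\g.(\h.((f h) (g h))))) ((\a.a) s)) w) t) (\f.(\g.(\h.((f h) g))))) w)
Step 1: (((((\g.(\h.((((\a.a) s) h) (g h)))) w) t) (\f.(\g.(\h.((f h) g))))) w)
Step 2: ((((\h.((((\a.a) s) h) (w h))) t) (\f.(\g.(\h.((f h) g))))) w)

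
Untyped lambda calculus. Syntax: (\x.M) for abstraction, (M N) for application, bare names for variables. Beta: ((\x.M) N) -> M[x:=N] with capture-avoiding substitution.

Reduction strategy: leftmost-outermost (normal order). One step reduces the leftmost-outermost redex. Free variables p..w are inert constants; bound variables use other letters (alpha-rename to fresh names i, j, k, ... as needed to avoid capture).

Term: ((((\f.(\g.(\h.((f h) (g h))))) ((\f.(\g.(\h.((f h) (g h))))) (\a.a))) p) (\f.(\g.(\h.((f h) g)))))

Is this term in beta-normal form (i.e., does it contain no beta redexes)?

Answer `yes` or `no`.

Answer: no

Derivation:
Term: ((((\f.(\g.(\h.((f h) (g h))))) ((\f.(\g.(\h.((f h) (g h))))) (\a.a))) p) (\f.(\g.(\h.((f h) g)))))
Found 2 beta redex(es).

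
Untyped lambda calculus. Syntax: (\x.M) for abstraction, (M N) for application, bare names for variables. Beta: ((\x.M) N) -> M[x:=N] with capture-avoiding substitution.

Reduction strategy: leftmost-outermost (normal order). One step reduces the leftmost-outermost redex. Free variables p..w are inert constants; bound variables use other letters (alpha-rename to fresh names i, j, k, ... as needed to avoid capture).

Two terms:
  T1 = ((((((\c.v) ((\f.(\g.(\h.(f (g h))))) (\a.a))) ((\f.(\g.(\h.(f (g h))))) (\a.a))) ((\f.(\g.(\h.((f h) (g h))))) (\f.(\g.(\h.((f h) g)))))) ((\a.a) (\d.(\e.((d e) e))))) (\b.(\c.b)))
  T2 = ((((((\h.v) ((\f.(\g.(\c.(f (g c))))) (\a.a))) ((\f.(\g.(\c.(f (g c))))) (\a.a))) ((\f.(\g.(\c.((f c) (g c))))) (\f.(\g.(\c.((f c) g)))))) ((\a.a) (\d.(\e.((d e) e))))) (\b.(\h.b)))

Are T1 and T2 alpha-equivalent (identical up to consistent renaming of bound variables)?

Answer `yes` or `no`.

Answer: yes

Derivation:
Term 1: ((((((\c.v) ((\f.(\g.(\h.(f (g h))))) (\a.a))) ((\f.(\g.(\h.(f (g h))))) (\a.a))) ((\f.(\g.(\h.((f h) (g h))))) (\f.(\g.(\h.((f h) g)))))) ((\a.a) (\d.(\e.((d e) e))))) (\b.(\c.b)))
Term 2: ((((((\h.v) ((\f.(\g.(\c.(f (g c))))) (\a.a))) ((\f.(\g.(\c.(f (g c))))) (\a.a))) ((\f.(\g.(\c.((f c) (g c))))) (\f.(\g.(\c.((f c) g)))))) ((\a.a) (\d.(\e.((d e) e))))) (\b.(\h.b)))
Alpha-equivalence: compare structure up to binder renaming.
Result: True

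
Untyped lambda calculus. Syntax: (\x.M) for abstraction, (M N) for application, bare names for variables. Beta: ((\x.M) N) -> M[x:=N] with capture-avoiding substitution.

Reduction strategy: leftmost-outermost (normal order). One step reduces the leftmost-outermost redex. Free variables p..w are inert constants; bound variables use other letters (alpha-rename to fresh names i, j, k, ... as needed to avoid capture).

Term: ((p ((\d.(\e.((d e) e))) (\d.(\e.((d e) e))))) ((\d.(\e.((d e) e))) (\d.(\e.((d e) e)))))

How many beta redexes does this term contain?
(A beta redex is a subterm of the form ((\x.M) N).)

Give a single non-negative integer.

Term: ((p ((\d.(\e.((d e) e))) (\d.(\e.((d e) e))))) ((\d.(\e.((d e) e))) (\d.(\e.((d e) e)))))
  Redex: ((\d.(\e.((d e) e))) (\d.(\e.((d e) e))))
  Redex: ((\d.(\e.((d e) e))) (\d.(\e.((d e) e))))
Total redexes: 2

Answer: 2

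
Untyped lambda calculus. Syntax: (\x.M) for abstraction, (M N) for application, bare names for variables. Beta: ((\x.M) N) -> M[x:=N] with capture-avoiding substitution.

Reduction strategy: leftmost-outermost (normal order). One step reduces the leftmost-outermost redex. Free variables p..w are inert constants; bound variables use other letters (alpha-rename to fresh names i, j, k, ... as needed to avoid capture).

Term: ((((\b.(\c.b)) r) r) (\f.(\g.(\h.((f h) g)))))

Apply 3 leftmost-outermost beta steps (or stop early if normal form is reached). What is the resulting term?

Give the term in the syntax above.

Answer: (r (\f.(\g.(\h.((f h) g)))))

Derivation:
Step 0: ((((\b.(\c.b)) r) r) (\f.(\g.(\h.((f h) g)))))
Step 1: (((\c.r) r) (\f.(\g.(\h.((f h) g)))))
Step 2: (r (\f.(\g.(\h.((f h) g)))))
Step 3: (normal form reached)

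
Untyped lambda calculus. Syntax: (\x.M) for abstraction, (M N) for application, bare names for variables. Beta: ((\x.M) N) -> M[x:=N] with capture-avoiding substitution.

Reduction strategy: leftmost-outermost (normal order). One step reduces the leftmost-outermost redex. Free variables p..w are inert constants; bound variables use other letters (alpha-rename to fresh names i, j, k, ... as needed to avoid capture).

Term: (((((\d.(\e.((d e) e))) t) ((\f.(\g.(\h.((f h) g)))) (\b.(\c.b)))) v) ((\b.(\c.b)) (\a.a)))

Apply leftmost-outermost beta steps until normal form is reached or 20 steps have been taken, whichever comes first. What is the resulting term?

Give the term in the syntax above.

Answer: ((((t (\g.(\h.h))) (\g.(\h.h))) v) (\c.(\a.a)))

Derivation:
Step 0: (((((\d.(\e.((d e) e))) t) ((\f.(\g.(\h.((f h) g)))) (\b.(\c.b)))) v) ((\b.(\c.b)) (\a.a)))
Step 1: ((((\e.((t e) e)) ((\f.(\g.(\h.((f h) g)))) (\b.(\c.b)))) v) ((\b.(\c.b)) (\a.a)))
Step 2: ((((t ((\f.(\g.(\h.((f h) g)))) (\b.(\c.b)))) ((\f.(\g.(\h.((f h) g)))) (\b.(\c.b)))) v) ((\b.(\c.b)) (\a.a)))
Step 3: ((((t (\g.(\h.(((\b.(\c.b)) h) g)))) ((\f.(\g.(\h.((f h) g)))) (\b.(\c.b)))) v) ((\b.(\c.b)) (\a.a)))
Step 4: ((((t (\g.(\h.((\c.h) g)))) ((\f.(\g.(\h.((f h) g)))) (\b.(\c.b)))) v) ((\b.(\c.b)) (\a.a)))
Step 5: ((((t (\g.(\h.h))) ((\f.(\g.(\h.((f h) g)))) (\b.(\c.b)))) v) ((\b.(\c.b)) (\a.a)))
Step 6: ((((t (\g.(\h.h))) (\g.(\h.(((\b.(\c.b)) h) g)))) v) ((\b.(\c.b)) (\a.a)))
Step 7: ((((t (\g.(\h.h))) (\g.(\h.((\c.h) g)))) v) ((\b.(\c.b)) (\a.a)))
Step 8: ((((t (\g.(\h.h))) (\g.(\h.h))) v) ((\b.(\c.b)) (\a.a)))
Step 9: ((((t (\g.(\h.h))) (\g.(\h.h))) v) (\c.(\a.a)))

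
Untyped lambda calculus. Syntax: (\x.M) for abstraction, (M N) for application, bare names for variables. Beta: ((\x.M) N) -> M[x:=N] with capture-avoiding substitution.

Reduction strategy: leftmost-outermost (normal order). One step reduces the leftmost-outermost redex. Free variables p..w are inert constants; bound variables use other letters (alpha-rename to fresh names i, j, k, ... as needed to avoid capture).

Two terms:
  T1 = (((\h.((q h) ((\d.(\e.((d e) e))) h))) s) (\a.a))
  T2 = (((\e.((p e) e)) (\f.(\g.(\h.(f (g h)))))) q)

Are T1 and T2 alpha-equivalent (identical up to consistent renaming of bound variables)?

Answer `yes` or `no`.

Answer: no

Derivation:
Term 1: (((\h.((q h) ((\d.(\e.((d e) e))) h))) s) (\a.a))
Term 2: (((\e.((p e) e)) (\f.(\g.(\h.(f (g h)))))) q)
Alpha-equivalence: compare structure up to binder renaming.
Result: False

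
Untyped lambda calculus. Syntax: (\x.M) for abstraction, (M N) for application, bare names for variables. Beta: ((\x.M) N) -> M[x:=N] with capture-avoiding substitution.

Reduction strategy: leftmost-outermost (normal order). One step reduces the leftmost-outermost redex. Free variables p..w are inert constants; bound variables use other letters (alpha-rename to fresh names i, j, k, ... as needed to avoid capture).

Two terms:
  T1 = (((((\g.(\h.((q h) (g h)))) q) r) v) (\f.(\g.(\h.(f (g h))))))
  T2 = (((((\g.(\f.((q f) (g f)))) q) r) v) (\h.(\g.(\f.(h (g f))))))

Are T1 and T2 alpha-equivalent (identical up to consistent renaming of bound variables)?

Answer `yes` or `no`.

Answer: yes

Derivation:
Term 1: (((((\g.(\h.((q h) (g h)))) q) r) v) (\f.(\g.(\h.(f (g h))))))
Term 2: (((((\g.(\f.((q f) (g f)))) q) r) v) (\h.(\g.(\f.(h (g f))))))
Alpha-equivalence: compare structure up to binder renaming.
Result: True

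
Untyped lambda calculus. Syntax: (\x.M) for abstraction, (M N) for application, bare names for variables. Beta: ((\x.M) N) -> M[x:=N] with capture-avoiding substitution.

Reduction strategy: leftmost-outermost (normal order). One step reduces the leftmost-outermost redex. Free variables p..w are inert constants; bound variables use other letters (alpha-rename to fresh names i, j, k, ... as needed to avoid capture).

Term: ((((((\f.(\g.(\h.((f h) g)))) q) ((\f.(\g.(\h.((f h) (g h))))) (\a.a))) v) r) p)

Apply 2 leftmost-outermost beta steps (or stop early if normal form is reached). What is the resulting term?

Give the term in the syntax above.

Step 0: ((((((\f.(\g.(\h.((f h) g)))) q) ((\f.(\g.(\h.((f h) (g h))))) (\a.a))) v) r) p)
Step 1: (((((\g.(\h.((q h) g))) ((\f.(\g.(\h.((f h) (g h))))) (\a.a))) v) r) p)
Step 2: ((((\h.((q h) ((\f.(\g.(\h.((f h) (g h))))) (\a.a)))) v) r) p)

Answer: ((((\h.((q h) ((\f.(\g.(\h.((f h) (g h))))) (\a.a)))) v) r) p)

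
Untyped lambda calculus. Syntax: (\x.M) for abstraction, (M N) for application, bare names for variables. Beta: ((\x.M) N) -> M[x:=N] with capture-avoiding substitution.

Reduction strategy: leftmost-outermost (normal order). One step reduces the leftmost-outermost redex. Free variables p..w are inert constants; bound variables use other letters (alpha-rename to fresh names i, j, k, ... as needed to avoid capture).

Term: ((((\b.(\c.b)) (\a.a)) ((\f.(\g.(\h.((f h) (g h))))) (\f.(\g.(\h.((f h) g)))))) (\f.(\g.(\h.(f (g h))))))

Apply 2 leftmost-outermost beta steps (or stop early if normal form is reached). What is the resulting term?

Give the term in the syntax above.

Answer: ((\a.a) (\f.(\g.(\h.(f (g h))))))

Derivation:
Step 0: ((((\b.(\c.b)) (\a.a)) ((\f.(\g.(\h.((f h) (g h))))) (\f.(\g.(\h.((f h) g)))))) (\f.(\g.(\h.(f (g h))))))
Step 1: (((\c.(\a.a)) ((\f.(\g.(\h.((f h) (g h))))) (\f.(\g.(\h.((f h) g)))))) (\f.(\g.(\h.(f (g h))))))
Step 2: ((\a.a) (\f.(\g.(\h.(f (g h))))))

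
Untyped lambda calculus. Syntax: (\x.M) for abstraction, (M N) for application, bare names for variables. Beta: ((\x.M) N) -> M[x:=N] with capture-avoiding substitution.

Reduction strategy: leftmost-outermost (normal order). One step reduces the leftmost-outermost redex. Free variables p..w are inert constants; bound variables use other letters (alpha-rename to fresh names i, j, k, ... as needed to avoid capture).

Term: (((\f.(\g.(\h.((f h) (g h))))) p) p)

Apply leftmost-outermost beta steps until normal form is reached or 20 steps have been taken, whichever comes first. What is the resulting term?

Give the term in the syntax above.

Step 0: (((\f.(\g.(\h.((f h) (g h))))) p) p)
Step 1: ((\g.(\h.((p h) (g h)))) p)
Step 2: (\h.((p h) (p h)))

Answer: (\h.((p h) (p h)))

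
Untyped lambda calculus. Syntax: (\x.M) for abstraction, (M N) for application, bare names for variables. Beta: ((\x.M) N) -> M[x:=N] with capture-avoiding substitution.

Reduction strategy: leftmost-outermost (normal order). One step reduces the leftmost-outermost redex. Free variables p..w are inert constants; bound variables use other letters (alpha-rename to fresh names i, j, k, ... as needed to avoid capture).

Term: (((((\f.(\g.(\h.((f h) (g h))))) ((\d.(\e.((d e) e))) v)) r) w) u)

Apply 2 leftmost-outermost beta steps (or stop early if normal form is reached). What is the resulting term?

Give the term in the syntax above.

Step 0: (((((\f.(\g.(\h.((f h) (g h))))) ((\d.(\e.((d e) e))) v)) r) w) u)
Step 1: ((((\g.(\h.((((\d.(\e.((d e) e))) v) h) (g h)))) r) w) u)
Step 2: (((\h.((((\d.(\e.((d e) e))) v) h) (r h))) w) u)

Answer: (((\h.((((\d.(\e.((d e) e))) v) h) (r h))) w) u)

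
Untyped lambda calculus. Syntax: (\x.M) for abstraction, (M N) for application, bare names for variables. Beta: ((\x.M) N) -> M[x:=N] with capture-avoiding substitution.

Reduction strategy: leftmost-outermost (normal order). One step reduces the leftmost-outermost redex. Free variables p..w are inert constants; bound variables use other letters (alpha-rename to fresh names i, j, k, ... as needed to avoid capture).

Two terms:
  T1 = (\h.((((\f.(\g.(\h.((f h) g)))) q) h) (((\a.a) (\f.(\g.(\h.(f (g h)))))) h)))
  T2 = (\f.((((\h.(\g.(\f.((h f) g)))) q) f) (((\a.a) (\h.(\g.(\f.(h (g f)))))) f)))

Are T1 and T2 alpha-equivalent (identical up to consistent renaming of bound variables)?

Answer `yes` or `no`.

Answer: yes

Derivation:
Term 1: (\h.((((\f.(\g.(\h.((f h) g)))) q) h) (((\a.a) (\f.(\g.(\h.(f (g h)))))) h)))
Term 2: (\f.((((\h.(\g.(\f.((h f) g)))) q) f) (((\a.a) (\h.(\g.(\f.(h (g f)))))) f)))
Alpha-equivalence: compare structure up to binder renaming.
Result: True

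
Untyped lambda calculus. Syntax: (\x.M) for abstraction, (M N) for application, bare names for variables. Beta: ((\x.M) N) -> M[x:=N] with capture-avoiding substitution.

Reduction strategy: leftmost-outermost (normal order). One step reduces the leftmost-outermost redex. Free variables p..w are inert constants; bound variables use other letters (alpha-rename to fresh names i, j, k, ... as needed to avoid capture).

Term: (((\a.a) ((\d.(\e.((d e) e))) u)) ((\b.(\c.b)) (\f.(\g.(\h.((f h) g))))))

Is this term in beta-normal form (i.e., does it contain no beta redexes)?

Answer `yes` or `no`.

Term: (((\a.a) ((\d.(\e.((d e) e))) u)) ((\b.(\c.b)) (\f.(\g.(\h.((f h) g))))))
Found 3 beta redex(es).

Answer: no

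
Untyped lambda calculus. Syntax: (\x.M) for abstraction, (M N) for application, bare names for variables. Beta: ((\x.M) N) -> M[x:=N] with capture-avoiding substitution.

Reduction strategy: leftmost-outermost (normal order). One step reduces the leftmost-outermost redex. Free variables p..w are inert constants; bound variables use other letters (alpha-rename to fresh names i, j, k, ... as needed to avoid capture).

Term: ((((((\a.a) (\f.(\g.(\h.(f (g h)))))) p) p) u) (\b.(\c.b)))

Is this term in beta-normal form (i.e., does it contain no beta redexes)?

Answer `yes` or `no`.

Term: ((((((\a.a) (\f.(\g.(\h.(f (g h)))))) p) p) u) (\b.(\c.b)))
Found 1 beta redex(es).

Answer: no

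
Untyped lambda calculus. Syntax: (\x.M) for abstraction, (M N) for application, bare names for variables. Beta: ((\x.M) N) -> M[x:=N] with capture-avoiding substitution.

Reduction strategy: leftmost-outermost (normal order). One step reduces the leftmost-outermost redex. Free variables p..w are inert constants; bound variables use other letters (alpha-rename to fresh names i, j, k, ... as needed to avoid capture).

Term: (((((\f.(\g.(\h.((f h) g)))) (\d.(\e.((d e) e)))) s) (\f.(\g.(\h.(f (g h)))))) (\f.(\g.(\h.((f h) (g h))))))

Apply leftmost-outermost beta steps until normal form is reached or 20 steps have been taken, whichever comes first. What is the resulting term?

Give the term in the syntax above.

Answer: (s (s (\f.(\g.(\h.((f h) (g h)))))))

Derivation:
Step 0: (((((\f.(\g.(\h.((f h) g)))) (\d.(\e.((d e) e)))) s) (\f.(\g.(\h.(f (g h)))))) (\f.(\g.(\h.((f h) (g h))))))
Step 1: ((((\g.(\h.(((\d.(\e.((d e) e))) h) g))) s) (\f.(\g.(\h.(f (g h)))))) (\f.(\g.(\h.((f h) (g h))))))
Step 2: (((\h.(((\d.(\e.((d e) e))) h) s)) (\f.(\g.(\h.(f (g h)))))) (\f.(\g.(\h.((f h) (g h))))))
Step 3: ((((\d.(\e.((d e) e))) (\f.(\g.(\h.(f (g h)))))) s) (\f.(\g.(\h.((f h) (g h))))))
Step 4: (((\e.(((\f.(\g.(\h.(f (g h))))) e) e)) s) (\f.(\g.(\h.((f h) (g h))))))
Step 5: ((((\f.(\g.(\h.(f (g h))))) s) s) (\f.(\g.(\h.((f h) (g h))))))
Step 6: (((\g.(\h.(s (g h)))) s) (\f.(\g.(\h.((f h) (g h))))))
Step 7: ((\h.(s (s h))) (\f.(\g.(\h.((f h) (g h))))))
Step 8: (s (s (\f.(\g.(\h.((f h) (g h)))))))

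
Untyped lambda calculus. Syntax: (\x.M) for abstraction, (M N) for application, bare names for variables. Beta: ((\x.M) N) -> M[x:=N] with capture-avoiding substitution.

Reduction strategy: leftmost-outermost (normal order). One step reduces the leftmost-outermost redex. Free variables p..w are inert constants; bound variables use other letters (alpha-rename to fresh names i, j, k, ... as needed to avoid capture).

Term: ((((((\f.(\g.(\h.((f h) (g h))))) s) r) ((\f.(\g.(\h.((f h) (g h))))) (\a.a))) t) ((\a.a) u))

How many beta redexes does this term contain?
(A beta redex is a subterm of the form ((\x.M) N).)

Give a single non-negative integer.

Answer: 3

Derivation:
Term: ((((((\f.(\g.(\h.((f h) (g h))))) s) r) ((\f.(\g.(\h.((f h) (g h))))) (\a.a))) t) ((\a.a) u))
  Redex: ((\f.(\g.(\h.((f h) (g h))))) s)
  Redex: ((\f.(\g.(\h.((f h) (g h))))) (\a.a))
  Redex: ((\a.a) u)
Total redexes: 3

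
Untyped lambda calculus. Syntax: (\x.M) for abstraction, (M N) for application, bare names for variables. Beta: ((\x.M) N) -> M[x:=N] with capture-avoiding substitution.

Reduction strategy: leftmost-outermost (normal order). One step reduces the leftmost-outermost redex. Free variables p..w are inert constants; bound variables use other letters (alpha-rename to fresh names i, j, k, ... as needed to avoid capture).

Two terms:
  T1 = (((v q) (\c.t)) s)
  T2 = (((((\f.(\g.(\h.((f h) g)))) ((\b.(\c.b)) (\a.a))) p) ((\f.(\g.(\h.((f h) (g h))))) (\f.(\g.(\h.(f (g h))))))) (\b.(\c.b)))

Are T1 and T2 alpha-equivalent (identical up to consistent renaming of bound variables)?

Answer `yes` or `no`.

Term 1: (((v q) (\c.t)) s)
Term 2: (((((\f.(\g.(\h.((f h) g)))) ((\b.(\c.b)) (\a.a))) p) ((\f.(\g.(\h.((f h) (g h))))) (\f.(\g.(\h.(f (g h))))))) (\b.(\c.b)))
Alpha-equivalence: compare structure up to binder renaming.
Result: False

Answer: no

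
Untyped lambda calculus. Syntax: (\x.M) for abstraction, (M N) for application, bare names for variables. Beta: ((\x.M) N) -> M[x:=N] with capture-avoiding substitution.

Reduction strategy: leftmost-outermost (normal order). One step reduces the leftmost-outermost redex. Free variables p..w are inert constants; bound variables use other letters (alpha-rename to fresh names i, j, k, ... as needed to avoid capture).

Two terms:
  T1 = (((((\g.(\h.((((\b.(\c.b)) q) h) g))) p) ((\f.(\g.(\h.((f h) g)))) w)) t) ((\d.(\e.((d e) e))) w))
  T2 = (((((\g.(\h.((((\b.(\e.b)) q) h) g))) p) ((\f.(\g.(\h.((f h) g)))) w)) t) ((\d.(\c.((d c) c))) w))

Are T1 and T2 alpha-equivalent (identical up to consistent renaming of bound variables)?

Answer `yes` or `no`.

Answer: yes

Derivation:
Term 1: (((((\g.(\h.((((\b.(\c.b)) q) h) g))) p) ((\f.(\g.(\h.((f h) g)))) w)) t) ((\d.(\e.((d e) e))) w))
Term 2: (((((\g.(\h.((((\b.(\e.b)) q) h) g))) p) ((\f.(\g.(\h.((f h) g)))) w)) t) ((\d.(\c.((d c) c))) w))
Alpha-equivalence: compare structure up to binder renaming.
Result: True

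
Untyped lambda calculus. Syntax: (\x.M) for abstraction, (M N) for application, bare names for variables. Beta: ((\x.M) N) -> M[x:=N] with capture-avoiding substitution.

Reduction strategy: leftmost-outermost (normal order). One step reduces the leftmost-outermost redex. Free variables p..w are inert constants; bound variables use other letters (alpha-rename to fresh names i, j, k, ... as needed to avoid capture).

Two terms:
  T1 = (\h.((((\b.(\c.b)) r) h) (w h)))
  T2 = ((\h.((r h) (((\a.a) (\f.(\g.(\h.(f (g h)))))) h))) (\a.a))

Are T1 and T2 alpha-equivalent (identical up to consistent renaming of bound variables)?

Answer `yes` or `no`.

Answer: no

Derivation:
Term 1: (\h.((((\b.(\c.b)) r) h) (w h)))
Term 2: ((\h.((r h) (((\a.a) (\f.(\g.(\h.(f (g h)))))) h))) (\a.a))
Alpha-equivalence: compare structure up to binder renaming.
Result: False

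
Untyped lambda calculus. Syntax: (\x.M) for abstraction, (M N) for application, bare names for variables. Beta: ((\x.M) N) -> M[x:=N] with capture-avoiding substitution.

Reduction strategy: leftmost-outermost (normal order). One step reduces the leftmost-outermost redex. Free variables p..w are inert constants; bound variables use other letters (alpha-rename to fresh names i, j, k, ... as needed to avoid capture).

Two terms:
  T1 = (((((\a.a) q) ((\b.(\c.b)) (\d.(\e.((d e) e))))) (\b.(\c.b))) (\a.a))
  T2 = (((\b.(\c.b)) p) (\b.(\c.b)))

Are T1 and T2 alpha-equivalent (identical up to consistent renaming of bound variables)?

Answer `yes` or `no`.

Answer: no

Derivation:
Term 1: (((((\a.a) q) ((\b.(\c.b)) (\d.(\e.((d e) e))))) (\b.(\c.b))) (\a.a))
Term 2: (((\b.(\c.b)) p) (\b.(\c.b)))
Alpha-equivalence: compare structure up to binder renaming.
Result: False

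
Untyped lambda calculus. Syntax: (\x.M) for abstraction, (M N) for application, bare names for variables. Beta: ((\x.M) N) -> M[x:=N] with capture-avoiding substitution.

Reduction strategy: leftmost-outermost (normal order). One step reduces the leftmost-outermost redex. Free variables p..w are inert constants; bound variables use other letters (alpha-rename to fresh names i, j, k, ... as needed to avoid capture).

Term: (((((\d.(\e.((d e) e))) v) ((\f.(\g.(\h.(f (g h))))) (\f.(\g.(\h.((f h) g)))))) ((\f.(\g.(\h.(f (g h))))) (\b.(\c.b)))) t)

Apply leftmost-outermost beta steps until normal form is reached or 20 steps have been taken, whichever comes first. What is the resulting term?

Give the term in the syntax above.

Step 0: (((((\d.(\e.((d e) e))) v) ((\f.(\g.(\h.(f (g h))))) (\f.(\g.(\h.((f h) g)))))) ((\f.(\g.(\h.(f (g h))))) (\b.(\c.b)))) t)
Step 1: ((((\e.((v e) e)) ((\f.(\g.(\h.(f (g h))))) (\f.(\g.(\h.((f h) g)))))) ((\f.(\g.(\h.(f (g h))))) (\b.(\c.b)))) t)
Step 2: ((((v ((\f.(\g.(\h.(f (g h))))) (\f.(\g.(\h.((f h) g)))))) ((\f.(\g.(\h.(f (g h))))) (\f.(\g.(\h.((f h) g)))))) ((\f.(\g.(\h.(f (g h))))) (\b.(\c.b)))) t)
Step 3: ((((v (\g.(\h.((\f.(\g.(\h.((f h) g)))) (g h))))) ((\f.(\g.(\h.(f (g h))))) (\f.(\g.(\h.((f h) g)))))) ((\f.(\g.(\h.(f (g h))))) (\b.(\c.b)))) t)
Step 4: ((((v (\g.(\h.(\i.(\j.(((g h) j) i)))))) ((\f.(\g.(\h.(f (g h))))) (\f.(\g.(\h.((f h) g)))))) ((\f.(\g.(\h.(f (g h))))) (\b.(\c.b)))) t)
Step 5: ((((v (\g.(\h.(\i.(\j.(((g h) j) i)))))) (\g.(\h.((\f.(\g.(\h.((f h) g)))) (g h))))) ((\f.(\g.(\h.(f (g h))))) (\b.(\c.b)))) t)
Step 6: ((((v (\g.(\h.(\i.(\j.(((g h) j) i)))))) (\g.(\h.(\i.(\j.(((g h) j) i)))))) ((\f.(\g.(\h.(f (g h))))) (\b.(\c.b)))) t)
Step 7: ((((v (\g.(\h.(\i.(\j.(((g h) j) i)))))) (\g.(\h.(\i.(\j.(((g h) j) i)))))) (\g.(\h.((\b.(\c.b)) (g h))))) t)
Step 8: ((((v (\g.(\h.(\i.(\j.(((g h) j) i)))))) (\g.(\h.(\i.(\j.(((g h) j) i)))))) (\g.(\h.(\c.(g h))))) t)

Answer: ((((v (\g.(\h.(\i.(\j.(((g h) j) i)))))) (\g.(\h.(\i.(\j.(((g h) j) i)))))) (\g.(\h.(\c.(g h))))) t)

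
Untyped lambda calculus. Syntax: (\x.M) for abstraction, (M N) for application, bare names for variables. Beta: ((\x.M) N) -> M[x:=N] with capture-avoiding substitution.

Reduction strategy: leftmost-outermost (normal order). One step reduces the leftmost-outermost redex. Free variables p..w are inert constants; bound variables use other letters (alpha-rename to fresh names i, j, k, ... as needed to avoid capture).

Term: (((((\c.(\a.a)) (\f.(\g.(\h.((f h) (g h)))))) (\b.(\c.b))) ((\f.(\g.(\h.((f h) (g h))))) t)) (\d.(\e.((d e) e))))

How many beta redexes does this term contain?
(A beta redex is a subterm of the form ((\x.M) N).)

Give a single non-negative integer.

Term: (((((\c.(\a.a)) (\f.(\g.(\h.((f h) (g h)))))) (\b.(\c.b))) ((\f.(\g.(\h.((f h) (g h))))) t)) (\d.(\e.((d e) e))))
  Redex: ((\c.(\a.a)) (\f.(\g.(\h.((f h) (g h))))))
  Redex: ((\f.(\g.(\h.((f h) (g h))))) t)
Total redexes: 2

Answer: 2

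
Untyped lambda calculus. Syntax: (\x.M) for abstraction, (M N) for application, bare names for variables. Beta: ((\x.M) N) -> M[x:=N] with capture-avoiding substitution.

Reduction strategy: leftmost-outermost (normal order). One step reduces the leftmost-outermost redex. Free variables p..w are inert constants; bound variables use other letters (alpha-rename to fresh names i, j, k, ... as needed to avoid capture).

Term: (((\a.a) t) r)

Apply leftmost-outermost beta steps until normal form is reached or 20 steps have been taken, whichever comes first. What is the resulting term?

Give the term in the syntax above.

Answer: (t r)

Derivation:
Step 0: (((\a.a) t) r)
Step 1: (t r)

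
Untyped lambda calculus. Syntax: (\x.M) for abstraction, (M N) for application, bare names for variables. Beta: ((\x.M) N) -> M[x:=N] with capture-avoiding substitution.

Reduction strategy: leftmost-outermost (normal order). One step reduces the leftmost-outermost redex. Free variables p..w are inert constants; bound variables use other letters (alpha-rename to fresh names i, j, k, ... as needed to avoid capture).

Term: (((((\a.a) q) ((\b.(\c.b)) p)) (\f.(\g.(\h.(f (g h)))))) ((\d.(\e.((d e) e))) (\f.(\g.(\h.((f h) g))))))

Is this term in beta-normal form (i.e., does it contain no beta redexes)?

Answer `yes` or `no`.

Term: (((((\a.a) q) ((\b.(\c.b)) p)) (\f.(\g.(\h.(f (g h)))))) ((\d.(\e.((d e) e))) (\f.(\g.(\h.((f h) g))))))
Found 3 beta redex(es).

Answer: no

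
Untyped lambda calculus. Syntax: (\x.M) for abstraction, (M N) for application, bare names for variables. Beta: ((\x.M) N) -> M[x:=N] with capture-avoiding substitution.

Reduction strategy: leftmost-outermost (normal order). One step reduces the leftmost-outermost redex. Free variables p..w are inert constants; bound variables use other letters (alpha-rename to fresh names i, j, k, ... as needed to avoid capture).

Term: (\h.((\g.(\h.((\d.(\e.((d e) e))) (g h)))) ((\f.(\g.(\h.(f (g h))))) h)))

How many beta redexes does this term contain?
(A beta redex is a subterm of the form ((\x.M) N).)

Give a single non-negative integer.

Term: (\h.((\g.(\h.((\d.(\e.((d e) e))) (g h)))) ((\f.(\g.(\h.(f (g h))))) h)))
  Redex: ((\g.(\h.((\d.(\e.((d e) e))) (g h)))) ((\f.(\g.(\h.(f (g h))))) h))
  Redex: ((\d.(\e.((d e) e))) (g h))
  Redex: ((\f.(\g.(\h.(f (g h))))) h)
Total redexes: 3

Answer: 3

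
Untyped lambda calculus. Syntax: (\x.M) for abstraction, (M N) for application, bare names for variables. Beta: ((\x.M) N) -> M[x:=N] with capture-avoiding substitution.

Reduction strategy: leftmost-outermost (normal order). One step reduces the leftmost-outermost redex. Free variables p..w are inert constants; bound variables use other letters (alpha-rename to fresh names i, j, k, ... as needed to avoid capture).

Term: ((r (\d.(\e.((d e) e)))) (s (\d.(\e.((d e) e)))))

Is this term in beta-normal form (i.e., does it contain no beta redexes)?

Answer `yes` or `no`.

Term: ((r (\d.(\e.((d e) e)))) (s (\d.(\e.((d e) e)))))
No beta redexes found.

Answer: yes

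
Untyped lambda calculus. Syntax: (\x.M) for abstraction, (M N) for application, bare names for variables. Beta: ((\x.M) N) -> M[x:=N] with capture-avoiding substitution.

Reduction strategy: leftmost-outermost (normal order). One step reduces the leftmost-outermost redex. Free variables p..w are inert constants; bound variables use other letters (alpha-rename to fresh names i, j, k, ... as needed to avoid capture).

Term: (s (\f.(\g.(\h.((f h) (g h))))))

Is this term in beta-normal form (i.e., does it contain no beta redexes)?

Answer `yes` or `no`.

Term: (s (\f.(\g.(\h.((f h) (g h))))))
No beta redexes found.

Answer: yes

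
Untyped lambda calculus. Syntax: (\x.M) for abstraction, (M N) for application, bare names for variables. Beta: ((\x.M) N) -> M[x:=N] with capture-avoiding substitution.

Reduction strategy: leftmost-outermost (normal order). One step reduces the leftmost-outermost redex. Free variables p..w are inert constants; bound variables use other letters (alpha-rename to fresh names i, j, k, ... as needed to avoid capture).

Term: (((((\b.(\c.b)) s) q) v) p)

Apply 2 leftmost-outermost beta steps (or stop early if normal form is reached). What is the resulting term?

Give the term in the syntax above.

Step 0: (((((\b.(\c.b)) s) q) v) p)
Step 1: ((((\c.s) q) v) p)
Step 2: ((s v) p)

Answer: ((s v) p)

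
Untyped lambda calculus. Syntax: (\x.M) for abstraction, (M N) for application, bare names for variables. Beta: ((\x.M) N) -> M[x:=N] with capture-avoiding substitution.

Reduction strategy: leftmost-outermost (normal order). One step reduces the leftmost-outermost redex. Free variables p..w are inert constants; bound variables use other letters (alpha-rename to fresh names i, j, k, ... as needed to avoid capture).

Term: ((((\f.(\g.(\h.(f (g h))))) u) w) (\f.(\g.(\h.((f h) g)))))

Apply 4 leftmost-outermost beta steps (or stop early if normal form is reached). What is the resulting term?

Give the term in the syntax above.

Answer: (u (w (\f.(\g.(\h.((f h) g))))))

Derivation:
Step 0: ((((\f.(\g.(\h.(f (g h))))) u) w) (\f.(\g.(\h.((f h) g)))))
Step 1: (((\g.(\h.(u (g h)))) w) (\f.(\g.(\h.((f h) g)))))
Step 2: ((\h.(u (w h))) (\f.(\g.(\h.((f h) g)))))
Step 3: (u (w (\f.(\g.(\h.((f h) g))))))
Step 4: (normal form reached)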